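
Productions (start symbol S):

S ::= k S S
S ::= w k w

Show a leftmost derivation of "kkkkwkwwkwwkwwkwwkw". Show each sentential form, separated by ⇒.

S ⇒ kSS   [S ::= k S S]
kSS ⇒ kkSSS   [S ::= k S S]
kkSSS ⇒ kkkSSSS   [S ::= k S S]
kkkSSSS ⇒ kkkkSSSSS   [S ::= k S S]
kkkkSSSSS ⇒ kkkkwkwSSSS   [S ::= w k w]
kkkkwkwSSSS ⇒ kkkkwkwwkwSSS   [S ::= w k w]
kkkkwkwwkwSSS ⇒ kkkkwkwwkwwkwSS   [S ::= w k w]
kkkkwkwwkwwkwSS ⇒ kkkkwkwwkwwkwwkwS   [S ::= w k w]
kkkkwkwwkwwkwwkwS ⇒ kkkkwkwwkwwkwwkwwkw   [S ::= w k w]

S⇒kSS⇒kkSSS⇒kkkSSSS⇒kkkkSSSSS⇒kkkkwkwSSSS⇒kkkkwkwwkwSSS⇒kkkkwkwwkwwkwSS⇒kkkkwkwwkwwkwwkwS⇒kkkkwkwwkwwkwwkwwkw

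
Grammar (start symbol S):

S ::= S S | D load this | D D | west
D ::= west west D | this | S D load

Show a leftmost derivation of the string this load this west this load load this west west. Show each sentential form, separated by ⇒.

S ⇒ S S   [S ::= S S]
S S ⇒ S S S   [S ::= S S]
S S S ⇒ D D S S   [S ::= D D]
D D S S ⇒ S D load D S S   [D ::= S D load]
S D load D S S ⇒ D load this D load D S S   [S ::= D load this]
D load this D load D S S ⇒ this load this D load D S S   [D ::= this]
this load this D load D S S ⇒ this load this S D load load D S S   [D ::= S D load]
this load this S D load load D S S ⇒ this load this west D load load D S S   [S ::= west]
this load this west D load load D S S ⇒ this load this west this load load D S S   [D ::= this]
this load this west this load load D S S ⇒ this load this west this load load this S S   [D ::= this]
this load this west this load load this S S ⇒ this load this west this load load this west S   [S ::= west]
this load this west this load load this west S ⇒ this load this west this load load this west west   [S ::= west]

S ⇒ S S ⇒ S S S ⇒ D D S S ⇒ S D load D S S ⇒ D load this D load D S S ⇒ this load this D load D S S ⇒ this load this S D load load D S S ⇒ this load this west D load load D S S ⇒ this load this west this load load D S S ⇒ this load this west this load load this S S ⇒ this load this west this load load this west S ⇒ this load this west this load load this west west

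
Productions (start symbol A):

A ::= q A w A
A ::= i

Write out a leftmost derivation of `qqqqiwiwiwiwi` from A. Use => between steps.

A => qAwA => qqAwAwA => qqqAwAwAwA => qqqqAwAwAwAwA => qqqqiwAwAwAwA => qqqqiwiwAwAwA => qqqqiwiwiwAwA => qqqqiwiwiwiwA => qqqqiwiwiwiwi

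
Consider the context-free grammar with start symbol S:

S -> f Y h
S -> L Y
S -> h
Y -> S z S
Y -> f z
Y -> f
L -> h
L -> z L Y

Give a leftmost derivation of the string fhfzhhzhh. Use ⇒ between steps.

S ⇒ fYh   [S -> f Y h]
fYh ⇒ fSzSh   [Y -> S z S]
fSzSh ⇒ fLYzSh   [S -> L Y]
fLYzSh ⇒ fhYzSh   [L -> h]
fhYzSh ⇒ fhfzSh   [Y -> f]
fhfzSh ⇒ fhfzLYh   [S -> L Y]
fhfzLYh ⇒ fhfzhYh   [L -> h]
fhfzhYh ⇒ fhfzhSzSh   [Y -> S z S]
fhfzhSzSh ⇒ fhfzhhzSh   [S -> h]
fhfzhhzSh ⇒ fhfzhhzhh   [S -> h]

S ⇒ fYh ⇒ fSzSh ⇒ fLYzSh ⇒ fhYzSh ⇒ fhfzSh ⇒ fhfzLYh ⇒ fhfzhYh ⇒ fhfzhSzSh ⇒ fhfzhhzSh ⇒ fhfzhhzhh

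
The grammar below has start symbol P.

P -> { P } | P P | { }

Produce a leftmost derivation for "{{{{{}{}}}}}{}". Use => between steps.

P => PP => {P}P => {{P}}P => {{{P}}}P => {{{{P}}}}P => {{{{PP}}}}P => {{{{{}P}}}}P => {{{{{}{}}}}}P => {{{{{}{}}}}}{}

P => PP   [P -> P P]
PP => {P}P   [P -> { P }]
{P}P => {{P}}P   [P -> { P }]
{{P}}P => {{{P}}}P   [P -> { P }]
{{{P}}}P => {{{{P}}}}P   [P -> { P }]
{{{{P}}}}P => {{{{PP}}}}P   [P -> P P]
{{{{PP}}}}P => {{{{{}P}}}}P   [P -> { }]
{{{{{}P}}}}P => {{{{{}{}}}}}P   [P -> { }]
{{{{{}{}}}}}P => {{{{{}{}}}}}{}   [P -> { }]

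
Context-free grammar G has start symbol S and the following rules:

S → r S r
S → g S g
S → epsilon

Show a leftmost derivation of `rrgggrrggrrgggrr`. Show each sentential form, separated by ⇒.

S ⇒ rSr   [S → r S r]
rSr ⇒ rrSrr   [S → r S r]
rrSrr ⇒ rrgSgrr   [S → g S g]
rrgSgrr ⇒ rrggSggrr   [S → g S g]
rrggSggrr ⇒ rrgggSgggrr   [S → g S g]
rrgggSgggrr ⇒ rrgggrSrgggrr   [S → r S r]
rrgggrSrgggrr ⇒ rrgggrrSrrgggrr   [S → r S r]
rrgggrrSrrgggrr ⇒ rrgggrrgSgrrgggrr   [S → g S g]
rrgggrrgSgrrgggrr ⇒ rrgggrrggrrgggrr   [S → epsilon]

S ⇒ rSr ⇒ rrSrr ⇒ rrgSgrr ⇒ rrggSggrr ⇒ rrgggSgggrr ⇒ rrgggrSrgggrr ⇒ rrgggrrSrrgggrr ⇒ rrgggrrgSgrrgggrr ⇒ rrgggrrggrrgggrr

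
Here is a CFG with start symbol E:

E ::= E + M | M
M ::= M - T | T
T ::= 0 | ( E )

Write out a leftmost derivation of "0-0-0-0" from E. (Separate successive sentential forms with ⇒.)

E⇒M⇒M-T⇒M-T-T⇒M-T-T-T⇒T-T-T-T⇒0-T-T-T⇒0-0-T-T⇒0-0-0-T⇒0-0-0-0

E ⇒ M   [E ::= M]
M ⇒ M-T   [M ::= M - T]
M-T ⇒ M-T-T   [M ::= M - T]
M-T-T ⇒ M-T-T-T   [M ::= M - T]
M-T-T-T ⇒ T-T-T-T   [M ::= T]
T-T-T-T ⇒ 0-T-T-T   [T ::= 0]
0-T-T-T ⇒ 0-0-T-T   [T ::= 0]
0-0-T-T ⇒ 0-0-0-T   [T ::= 0]
0-0-0-T ⇒ 0-0-0-0   [T ::= 0]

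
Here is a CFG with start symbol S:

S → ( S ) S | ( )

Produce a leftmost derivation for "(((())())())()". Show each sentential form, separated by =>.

S => (S)S   [S → ( S ) S]
(S)S => ((S)S)S   [S → ( S ) S]
((S)S)S => (((S)S)S)S   [S → ( S ) S]
(((S)S)S)S => (((())S)S)S   [S → ( )]
(((())S)S)S => (((())())S)S   [S → ( )]
(((())())S)S => (((())())())S   [S → ( )]
(((())())())S => (((())())())()   [S → ( )]

S=>(S)S=>((S)S)S=>(((S)S)S)S=>(((())S)S)S=>(((())())S)S=>(((())())())S=>(((())())())()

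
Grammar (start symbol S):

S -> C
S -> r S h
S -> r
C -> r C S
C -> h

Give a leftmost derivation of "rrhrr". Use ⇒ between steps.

S ⇒ C ⇒ rCS ⇒ rrCSS ⇒ rrhSS ⇒ rrhrS ⇒ rrhrr

S ⇒ C   [S -> C]
C ⇒ rCS   [C -> r C S]
rCS ⇒ rrCSS   [C -> r C S]
rrCSS ⇒ rrhSS   [C -> h]
rrhSS ⇒ rrhrS   [S -> r]
rrhrS ⇒ rrhrr   [S -> r]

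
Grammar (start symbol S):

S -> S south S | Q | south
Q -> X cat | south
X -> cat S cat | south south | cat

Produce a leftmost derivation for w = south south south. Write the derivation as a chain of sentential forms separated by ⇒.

S ⇒ S south S   [S -> S south S]
S south S ⇒ Q south S   [S -> Q]
Q south S ⇒ south south S   [Q -> south]
south south S ⇒ south south south   [S -> south]

S ⇒ S south S ⇒ Q south S ⇒ south south S ⇒ south south south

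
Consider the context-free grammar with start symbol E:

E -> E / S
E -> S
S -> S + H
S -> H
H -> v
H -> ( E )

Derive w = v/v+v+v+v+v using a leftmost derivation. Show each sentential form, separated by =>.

E => E/S => S/S => H/S => v/S => v/S+H => v/S+H+H => v/S+H+H+H => v/S+H+H+H+H => v/H+H+H+H+H => v/v+H+H+H+H => v/v+v+H+H+H => v/v+v+v+H+H => v/v+v+v+v+H => v/v+v+v+v+v

E => E/S   [E -> E / S]
E/S => S/S   [E -> S]
S/S => H/S   [S -> H]
H/S => v/S   [H -> v]
v/S => v/S+H   [S -> S + H]
v/S+H => v/S+H+H   [S -> S + H]
v/S+H+H => v/S+H+H+H   [S -> S + H]
v/S+H+H+H => v/S+H+H+H+H   [S -> S + H]
v/S+H+H+H+H => v/H+H+H+H+H   [S -> H]
v/H+H+H+H+H => v/v+H+H+H+H   [H -> v]
v/v+H+H+H+H => v/v+v+H+H+H   [H -> v]
v/v+v+H+H+H => v/v+v+v+H+H   [H -> v]
v/v+v+v+H+H => v/v+v+v+v+H   [H -> v]
v/v+v+v+v+H => v/v+v+v+v+v   [H -> v]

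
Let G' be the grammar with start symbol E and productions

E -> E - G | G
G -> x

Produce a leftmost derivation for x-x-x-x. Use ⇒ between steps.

E ⇒ E-G   [E -> E - G]
E-G ⇒ E-G-G   [E -> E - G]
E-G-G ⇒ E-G-G-G   [E -> E - G]
E-G-G-G ⇒ G-G-G-G   [E -> G]
G-G-G-G ⇒ x-G-G-G   [G -> x]
x-G-G-G ⇒ x-x-G-G   [G -> x]
x-x-G-G ⇒ x-x-x-G   [G -> x]
x-x-x-G ⇒ x-x-x-x   [G -> x]

E ⇒ E-G ⇒ E-G-G ⇒ E-G-G-G ⇒ G-G-G-G ⇒ x-G-G-G ⇒ x-x-G-G ⇒ x-x-x-G ⇒ x-x-x-x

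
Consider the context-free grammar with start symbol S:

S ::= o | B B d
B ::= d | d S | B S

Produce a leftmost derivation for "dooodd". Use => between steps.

S => BBd => BSBd => BSSBd => BSSSBd => dSSSBd => doSSBd => dooSBd => doooBd => dooodd

S => BBd   [S ::= B B d]
BBd => BSBd   [B ::= B S]
BSBd => BSSBd   [B ::= B S]
BSSBd => BSSSBd   [B ::= B S]
BSSSBd => dSSSBd   [B ::= d]
dSSSBd => doSSBd   [S ::= o]
doSSBd => dooSBd   [S ::= o]
dooSBd => doooBd   [S ::= o]
doooBd => dooodd   [B ::= d]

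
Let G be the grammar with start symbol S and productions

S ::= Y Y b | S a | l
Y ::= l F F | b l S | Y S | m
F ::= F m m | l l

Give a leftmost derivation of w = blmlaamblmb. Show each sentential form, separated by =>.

S => YYb   [S ::= Y Y b]
YYb => YSYb   [Y ::= Y S]
YSYb => blSSYb   [Y ::= b l S]
blSSYb => blYYbSYb   [S ::= Y Y b]
blYYbSYb => blYSYbSYb   [Y ::= Y S]
blYSYbSYb => blmSYbSYb   [Y ::= m]
blmSYbSYb => blmSaYbSYb   [S ::= S a]
blmSaYbSYb => blmSaaYbSYb   [S ::= S a]
blmSaaYbSYb => blmlaaYbSYb   [S ::= l]
blmlaaYbSYb => blmlaambSYb   [Y ::= m]
blmlaambSYb => blmlaamblYb   [S ::= l]
blmlaamblYb => blmlaamblmb   [Y ::= m]

S=>YYb=>YSYb=>blSSYb=>blYYbSYb=>blYSYbSYb=>blmSYbSYb=>blmSaYbSYb=>blmSaaYbSYb=>blmlaaYbSYb=>blmlaambSYb=>blmlaamblYb=>blmlaamblmb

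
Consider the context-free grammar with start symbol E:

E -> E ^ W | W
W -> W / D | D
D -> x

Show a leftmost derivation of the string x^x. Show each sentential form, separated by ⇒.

E⇒E^W⇒W^W⇒D^W⇒x^W⇒x^D⇒x^x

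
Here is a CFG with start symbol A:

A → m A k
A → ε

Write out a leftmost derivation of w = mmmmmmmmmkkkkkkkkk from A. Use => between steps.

A => mAk   [A → m A k]
mAk => mmAkk   [A → m A k]
mmAkk => mmmAkkk   [A → m A k]
mmmAkkk => mmmmAkkkk   [A → m A k]
mmmmAkkkk => mmmmmAkkkkk   [A → m A k]
mmmmmAkkkkk => mmmmmmAkkkkkk   [A → m A k]
mmmmmmAkkkkkk => mmmmmmmAkkkkkkk   [A → m A k]
mmmmmmmAkkkkkkk => mmmmmmmmAkkkkkkkk   [A → m A k]
mmmmmmmmAkkkkkkkk => mmmmmmmmmAkkkkkkkkk   [A → m A k]
mmmmmmmmmAkkkkkkkkk => mmmmmmmmmkkkkkkkkk   [A → ε]

A => mAk => mmAkk => mmmAkkk => mmmmAkkkk => mmmmmAkkkkk => mmmmmmAkkkkkk => mmmmmmmAkkkkkkk => mmmmmmmmAkkkkkkkk => mmmmmmmmmAkkkkkkkkk => mmmmmmmmmkkkkkkkkk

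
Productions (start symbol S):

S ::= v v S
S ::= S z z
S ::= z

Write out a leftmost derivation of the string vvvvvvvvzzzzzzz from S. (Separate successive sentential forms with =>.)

S => Szz => Szzzz => vvSzzzz => vvSzzzzzz => vvvvSzzzzzz => vvvvvvSzzzzzz => vvvvvvvvSzzzzzz => vvvvvvvvzzzzzzz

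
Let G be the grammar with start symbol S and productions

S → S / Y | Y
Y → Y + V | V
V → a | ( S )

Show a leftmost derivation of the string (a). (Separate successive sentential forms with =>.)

S => Y   [S → Y]
Y => V   [Y → V]
V => (S)   [V → ( S )]
(S) => (Y)   [S → Y]
(Y) => (V)   [Y → V]
(V) => (a)   [V → a]

S=>Y=>V=>(S)=>(Y)=>(V)=>(a)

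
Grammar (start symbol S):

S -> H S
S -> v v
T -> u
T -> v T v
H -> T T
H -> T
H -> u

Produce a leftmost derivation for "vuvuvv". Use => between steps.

S=>HS=>TTS=>vTvTS=>vuvTS=>vuvuS=>vuvuvv

S => HS   [S -> H S]
HS => TTS   [H -> T T]
TTS => vTvTS   [T -> v T v]
vTvTS => vuvTS   [T -> u]
vuvTS => vuvuS   [T -> u]
vuvuS => vuvuvv   [S -> v v]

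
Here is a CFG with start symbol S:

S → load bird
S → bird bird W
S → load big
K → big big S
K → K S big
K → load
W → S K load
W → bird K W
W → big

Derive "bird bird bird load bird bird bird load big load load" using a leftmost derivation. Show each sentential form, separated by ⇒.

S ⇒ bird bird W ⇒ bird bird bird K W ⇒ bird bird bird load W ⇒ bird bird bird load S K load ⇒ bird bird bird load bird bird W K load ⇒ bird bird bird load bird bird bird K W K load ⇒ bird bird bird load bird bird bird load W K load ⇒ bird bird bird load bird bird bird load big K load ⇒ bird bird bird load bird bird bird load big load load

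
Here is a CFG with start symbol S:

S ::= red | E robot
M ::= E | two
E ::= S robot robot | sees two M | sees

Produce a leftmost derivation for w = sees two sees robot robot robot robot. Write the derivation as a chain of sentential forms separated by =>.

S => E robot => sees two M robot => sees two E robot => sees two S robot robot robot => sees two E robot robot robot robot => sees two sees robot robot robot robot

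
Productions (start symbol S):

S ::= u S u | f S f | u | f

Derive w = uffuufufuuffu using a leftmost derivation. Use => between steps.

S => uSu => ufSfu => uffSffu => uffuSuffu => uffuuSuuffu => uffuufSfuuffu => uffuufufuuffu

S => uSu   [S ::= u S u]
uSu => ufSfu   [S ::= f S f]
ufSfu => uffSffu   [S ::= f S f]
uffSffu => uffuSuffu   [S ::= u S u]
uffuSuffu => uffuuSuuffu   [S ::= u S u]
uffuuSuuffu => uffuufSfuuffu   [S ::= f S f]
uffuufSfuuffu => uffuufufuuffu   [S ::= u]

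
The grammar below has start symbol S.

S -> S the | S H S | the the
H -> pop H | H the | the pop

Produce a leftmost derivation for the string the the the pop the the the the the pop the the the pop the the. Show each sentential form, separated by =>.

S => S H S => S H S H S => S the H S H S => S the the H S H S => S H S the the H S H S => the the H S the the H S H S => the the the pop S the the H S H S => the the the pop the the the the H S H S => the the the pop the the the the the pop S H S => the the the pop the the the the the pop the the H S => the the the pop the the the the the pop the the the pop S => the the the pop the the the the the pop the the the pop the the

S => S H S   [S -> S H S]
S H S => S H S H S   [S -> S H S]
S H S H S => S the H S H S   [S -> S the]
S the H S H S => S the the H S H S   [S -> S the]
S the the H S H S => S H S the the H S H S   [S -> S H S]
S H S the the H S H S => the the H S the the H S H S   [S -> the the]
the the H S the the H S H S => the the the pop S the the H S H S   [H -> the pop]
the the the pop S the the H S H S => the the the pop the the the the H S H S   [S -> the the]
the the the pop the the the the H S H S => the the the pop the the the the the pop S H S   [H -> the pop]
the the the pop the the the the the pop S H S => the the the pop the the the the the pop the the H S   [S -> the the]
the the the pop the the the the the pop the the H S => the the the pop the the the the the pop the the the pop S   [H -> the pop]
the the the pop the the the the the pop the the the pop S => the the the pop the the the the the pop the the the pop the the   [S -> the the]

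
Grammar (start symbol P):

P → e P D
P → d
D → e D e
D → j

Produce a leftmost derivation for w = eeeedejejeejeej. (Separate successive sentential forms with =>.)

P => ePD   [P → e P D]
ePD => eePDD   [P → e P D]
eePDD => eeePDDD   [P → e P D]
eeePDDD => eeeePDDDD   [P → e P D]
eeeePDDDD => eeeedDDDD   [P → d]
eeeedDDDD => eeeedeDeDDD   [D → e D e]
eeeedeDeDDD => eeeedejeDDD   [D → j]
eeeedejeDDD => eeeedejejDD   [D → j]
eeeedejejDD => eeeedejejeDeD   [D → e D e]
eeeedejejeDeD => eeeedejejeeDeeD   [D → e D e]
eeeedejejeeDeeD => eeeedejejeejeeD   [D → j]
eeeedejejeejeeD => eeeedejejeejeej   [D → j]

P => ePD => eePDD => eeePDDD => eeeePDDDD => eeeedDDDD => eeeedeDeDDD => eeeedejeDDD => eeeedejejDD => eeeedejejeDeD => eeeedejejeeDeeD => eeeedejejeejeeD => eeeedejejeejeej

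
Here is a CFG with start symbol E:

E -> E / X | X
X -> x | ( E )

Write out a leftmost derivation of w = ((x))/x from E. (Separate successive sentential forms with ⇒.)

E ⇒ E/X   [E -> E / X]
E/X ⇒ X/X   [E -> X]
X/X ⇒ (E)/X   [X -> ( E )]
(E)/X ⇒ (X)/X   [E -> X]
(X)/X ⇒ ((E))/X   [X -> ( E )]
((E))/X ⇒ ((X))/X   [E -> X]
((X))/X ⇒ ((x))/X   [X -> x]
((x))/X ⇒ ((x))/x   [X -> x]

E ⇒ E/X ⇒ X/X ⇒ (E)/X ⇒ (X)/X ⇒ ((E))/X ⇒ ((X))/X ⇒ ((x))/X ⇒ ((x))/x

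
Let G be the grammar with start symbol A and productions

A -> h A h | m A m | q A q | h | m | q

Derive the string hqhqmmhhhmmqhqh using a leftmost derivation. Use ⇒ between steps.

A ⇒ hAh   [A -> h A h]
hAh ⇒ hqAqh   [A -> q A q]
hqAqh ⇒ hqhAhqh   [A -> h A h]
hqhAhqh ⇒ hqhqAqhqh   [A -> q A q]
hqhqAqhqh ⇒ hqhqmAmqhqh   [A -> m A m]
hqhqmAmqhqh ⇒ hqhqmmAmmqhqh   [A -> m A m]
hqhqmmAmmqhqh ⇒ hqhqmmhAhmmqhqh   [A -> h A h]
hqhqmmhAhmmqhqh ⇒ hqhqmmhhhmmqhqh   [A -> h]

A⇒hAh⇒hqAqh⇒hqhAhqh⇒hqhqAqhqh⇒hqhqmAmqhqh⇒hqhqmmAmmqhqh⇒hqhqmmhAhmmqhqh⇒hqhqmmhhhmmqhqh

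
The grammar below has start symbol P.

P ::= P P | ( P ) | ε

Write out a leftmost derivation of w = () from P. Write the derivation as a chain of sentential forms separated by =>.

P => PP => PPP => (P)PP => ()PP => ()P => ()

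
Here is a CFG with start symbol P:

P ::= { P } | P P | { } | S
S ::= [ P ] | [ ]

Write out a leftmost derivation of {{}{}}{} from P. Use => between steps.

P => PP => {P}P => {PP}P => {{}P}P => {{}{}}P => {{}{}}{}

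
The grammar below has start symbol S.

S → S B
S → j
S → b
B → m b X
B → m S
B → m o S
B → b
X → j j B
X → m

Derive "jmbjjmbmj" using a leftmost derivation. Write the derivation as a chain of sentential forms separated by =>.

S => SB => SBB => jBB => jmbXB => jmbjjBB => jmbjjmSB => jmbjjmbB => jmbjjmbmS => jmbjjmbmj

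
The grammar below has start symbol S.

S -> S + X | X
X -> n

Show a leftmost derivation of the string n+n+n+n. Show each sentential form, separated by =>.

S => S+X   [S -> S + X]
S+X => S+X+X   [S -> S + X]
S+X+X => S+X+X+X   [S -> S + X]
S+X+X+X => X+X+X+X   [S -> X]
X+X+X+X => n+X+X+X   [X -> n]
n+X+X+X => n+n+X+X   [X -> n]
n+n+X+X => n+n+n+X   [X -> n]
n+n+n+X => n+n+n+n   [X -> n]

S => S+X => S+X+X => S+X+X+X => X+X+X+X => n+X+X+X => n+n+X+X => n+n+n+X => n+n+n+n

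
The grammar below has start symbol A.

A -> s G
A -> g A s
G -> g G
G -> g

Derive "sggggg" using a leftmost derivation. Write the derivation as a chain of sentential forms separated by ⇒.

A ⇒ sG   [A -> s G]
sG ⇒ sgG   [G -> g G]
sgG ⇒ sggG   [G -> g G]
sggG ⇒ sgggG   [G -> g G]
sgggG ⇒ sggggG   [G -> g G]
sggggG ⇒ sggggg   [G -> g]

A ⇒ sG ⇒ sgG ⇒ sggG ⇒ sgggG ⇒ sggggG ⇒ sggggg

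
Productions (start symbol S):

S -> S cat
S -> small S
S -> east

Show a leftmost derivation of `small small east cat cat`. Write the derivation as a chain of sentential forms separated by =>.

S => small S   [S -> small S]
small S => small S cat   [S -> S cat]
small S cat => small S cat cat   [S -> S cat]
small S cat cat => small small S cat cat   [S -> small S]
small small S cat cat => small small east cat cat   [S -> east]

S => small S => small S cat => small S cat cat => small small S cat cat => small small east cat cat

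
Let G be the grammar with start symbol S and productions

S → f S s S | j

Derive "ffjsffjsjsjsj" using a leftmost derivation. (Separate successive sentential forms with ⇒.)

S⇒fSsS⇒ffSsSsS⇒ffjsSsS⇒ffjsfSsSsS⇒ffjsffSsSsSsS⇒ffjsffjsSsSsS⇒ffjsffjsjsSsS⇒ffjsffjsjsjsS⇒ffjsffjsjsjsj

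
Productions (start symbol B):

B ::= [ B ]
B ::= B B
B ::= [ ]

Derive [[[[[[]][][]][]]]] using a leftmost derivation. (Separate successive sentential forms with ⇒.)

B ⇒ [B]   [B ::= [ B ]]
[B] ⇒ [[B]]   [B ::= [ B ]]
[[B]] ⇒ [[[B]]]   [B ::= [ B ]]
[[[B]]] ⇒ [[[BB]]]   [B ::= B B]
[[[BB]]] ⇒ [[[[B]B]]]   [B ::= [ B ]]
[[[[B]B]]] ⇒ [[[[BB]B]]]   [B ::= B B]
[[[[BB]B]]] ⇒ [[[[BBB]B]]]   [B ::= B B]
[[[[BBB]B]]] ⇒ [[[[[B]BB]B]]]   [B ::= [ B ]]
[[[[[B]BB]B]]] ⇒ [[[[[[]]BB]B]]]   [B ::= [ ]]
[[[[[[]]BB]B]]] ⇒ [[[[[[]][]B]B]]]   [B ::= [ ]]
[[[[[[]][]B]B]]] ⇒ [[[[[[]][][]]B]]]   [B ::= [ ]]
[[[[[[]][][]]B]]] ⇒ [[[[[[]][][]][]]]]   [B ::= [ ]]

B⇒[B]⇒[[B]]⇒[[[B]]]⇒[[[BB]]]⇒[[[[B]B]]]⇒[[[[BB]B]]]⇒[[[[BBB]B]]]⇒[[[[[B]BB]B]]]⇒[[[[[[]]BB]B]]]⇒[[[[[[]][]B]B]]]⇒[[[[[[]][][]]B]]]⇒[[[[[[]][][]][]]]]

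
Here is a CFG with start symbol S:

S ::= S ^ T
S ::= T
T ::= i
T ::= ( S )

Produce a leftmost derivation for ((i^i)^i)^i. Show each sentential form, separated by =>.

S=>S^T=>T^T=>(S)^T=>(S^T)^T=>(T^T)^T=>((S)^T)^T=>((S^T)^T)^T=>((T^T)^T)^T=>((i^T)^T)^T=>((i^i)^T)^T=>((i^i)^i)^T=>((i^i)^i)^i

S => S^T   [S ::= S ^ T]
S^T => T^T   [S ::= T]
T^T => (S)^T   [T ::= ( S )]
(S)^T => (S^T)^T   [S ::= S ^ T]
(S^T)^T => (T^T)^T   [S ::= T]
(T^T)^T => ((S)^T)^T   [T ::= ( S )]
((S)^T)^T => ((S^T)^T)^T   [S ::= S ^ T]
((S^T)^T)^T => ((T^T)^T)^T   [S ::= T]
((T^T)^T)^T => ((i^T)^T)^T   [T ::= i]
((i^T)^T)^T => ((i^i)^T)^T   [T ::= i]
((i^i)^T)^T => ((i^i)^i)^T   [T ::= i]
((i^i)^i)^T => ((i^i)^i)^i   [T ::= i]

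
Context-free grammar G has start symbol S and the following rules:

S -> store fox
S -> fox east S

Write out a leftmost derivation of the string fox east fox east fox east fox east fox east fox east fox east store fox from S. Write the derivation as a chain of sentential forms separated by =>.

S => fox east S   [S -> fox east S]
fox east S => fox east fox east S   [S -> fox east S]
fox east fox east S => fox east fox east fox east S   [S -> fox east S]
fox east fox east fox east S => fox east fox east fox east fox east S   [S -> fox east S]
fox east fox east fox east fox east S => fox east fox east fox east fox east fox east S   [S -> fox east S]
fox east fox east fox east fox east fox east S => fox east fox east fox east fox east fox east fox east S   [S -> fox east S]
fox east fox east fox east fox east fox east fox east S => fox east fox east fox east fox east fox east fox east fox east S   [S -> fox east S]
fox east fox east fox east fox east fox east fox east fox east S => fox east fox east fox east fox east fox east fox east fox east store fox   [S -> store fox]

S => fox east S => fox east fox east S => fox east fox east fox east S => fox east fox east fox east fox east S => fox east fox east fox east fox east fox east S => fox east fox east fox east fox east fox east fox east S => fox east fox east fox east fox east fox east fox east fox east S => fox east fox east fox east fox east fox east fox east fox east store fox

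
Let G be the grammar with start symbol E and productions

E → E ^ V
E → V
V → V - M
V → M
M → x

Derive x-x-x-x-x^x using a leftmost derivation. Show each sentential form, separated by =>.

E => E^V   [E → E ^ V]
E^V => V^V   [E → V]
V^V => V-M^V   [V → V - M]
V-M^V => V-M-M^V   [V → V - M]
V-M-M^V => V-M-M-M^V   [V → V - M]
V-M-M-M^V => V-M-M-M-M^V   [V → V - M]
V-M-M-M-M^V => M-M-M-M-M^V   [V → M]
M-M-M-M-M^V => x-M-M-M-M^V   [M → x]
x-M-M-M-M^V => x-x-M-M-M^V   [M → x]
x-x-M-M-M^V => x-x-x-M-M^V   [M → x]
x-x-x-M-M^V => x-x-x-x-M^V   [M → x]
x-x-x-x-M^V => x-x-x-x-x^V   [M → x]
x-x-x-x-x^V => x-x-x-x-x^M   [V → M]
x-x-x-x-x^M => x-x-x-x-x^x   [M → x]

E => E^V => V^V => V-M^V => V-M-M^V => V-M-M-M^V => V-M-M-M-M^V => M-M-M-M-M^V => x-M-M-M-M^V => x-x-M-M-M^V => x-x-x-M-M^V => x-x-x-x-M^V => x-x-x-x-x^V => x-x-x-x-x^M => x-x-x-x-x^x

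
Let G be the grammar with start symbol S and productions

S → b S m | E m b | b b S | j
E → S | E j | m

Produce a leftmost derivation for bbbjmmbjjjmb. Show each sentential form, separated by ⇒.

S ⇒ bbS ⇒ bbEmb ⇒ bbEjmb ⇒ bbEjjmb ⇒ bbEjjjmb ⇒ bbSjjjmb ⇒ bbEmbjjjmb ⇒ bbSmbjjjmb ⇒ bbbSmmbjjjmb ⇒ bbbjmmbjjjmb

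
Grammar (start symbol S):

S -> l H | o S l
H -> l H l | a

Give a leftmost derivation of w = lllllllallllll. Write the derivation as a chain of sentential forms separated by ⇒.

S ⇒ lH ⇒ llHl ⇒ lllHll ⇒ llllHlll ⇒ lllllHllll ⇒ llllllHlllll ⇒ lllllllHllllll ⇒ lllllllallllll

S ⇒ lH   [S -> l H]
lH ⇒ llHl   [H -> l H l]
llHl ⇒ lllHll   [H -> l H l]
lllHll ⇒ llllHlll   [H -> l H l]
llllHlll ⇒ lllllHllll   [H -> l H l]
lllllHllll ⇒ llllllHlllll   [H -> l H l]
llllllHlllll ⇒ lllllllHllllll   [H -> l H l]
lllllllHllllll ⇒ lllllllallllll   [H -> a]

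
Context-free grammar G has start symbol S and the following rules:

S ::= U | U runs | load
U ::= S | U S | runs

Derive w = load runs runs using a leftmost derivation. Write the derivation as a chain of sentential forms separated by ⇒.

S ⇒ U runs   [S ::= U runs]
U runs ⇒ S runs   [U ::= S]
S runs ⇒ U runs runs   [S ::= U runs]
U runs runs ⇒ S runs runs   [U ::= S]
S runs runs ⇒ load runs runs   [S ::= load]

S ⇒ U runs ⇒ S runs ⇒ U runs runs ⇒ S runs runs ⇒ load runs runs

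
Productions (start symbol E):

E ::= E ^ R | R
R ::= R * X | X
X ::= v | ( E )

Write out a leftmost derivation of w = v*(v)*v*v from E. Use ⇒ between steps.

E ⇒ R   [E ::= R]
R ⇒ R*X   [R ::= R * X]
R*X ⇒ R*X*X   [R ::= R * X]
R*X*X ⇒ R*X*X*X   [R ::= R * X]
R*X*X*X ⇒ X*X*X*X   [R ::= X]
X*X*X*X ⇒ v*X*X*X   [X ::= v]
v*X*X*X ⇒ v*(E)*X*X   [X ::= ( E )]
v*(E)*X*X ⇒ v*(R)*X*X   [E ::= R]
v*(R)*X*X ⇒ v*(X)*X*X   [R ::= X]
v*(X)*X*X ⇒ v*(v)*X*X   [X ::= v]
v*(v)*X*X ⇒ v*(v)*v*X   [X ::= v]
v*(v)*v*X ⇒ v*(v)*v*v   [X ::= v]

E ⇒ R ⇒ R*X ⇒ R*X*X ⇒ R*X*X*X ⇒ X*X*X*X ⇒ v*X*X*X ⇒ v*(E)*X*X ⇒ v*(R)*X*X ⇒ v*(X)*X*X ⇒ v*(v)*X*X ⇒ v*(v)*v*X ⇒ v*(v)*v*v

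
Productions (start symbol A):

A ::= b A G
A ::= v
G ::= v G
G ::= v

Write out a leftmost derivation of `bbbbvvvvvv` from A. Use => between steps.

A => bAG   [A ::= b A G]
bAG => bbAGG   [A ::= b A G]
bbAGG => bbbAGGG   [A ::= b A G]
bbbAGGG => bbbbAGGGG   [A ::= b A G]
bbbbAGGGG => bbbbvGGGG   [A ::= v]
bbbbvGGGG => bbbbvvGGGG   [G ::= v G]
bbbbvvGGGG => bbbbvvvGGG   [G ::= v]
bbbbvvvGGG => bbbbvvvvGG   [G ::= v]
bbbbvvvvGG => bbbbvvvvvG   [G ::= v]
bbbbvvvvvG => bbbbvvvvvv   [G ::= v]

A => bAG => bbAGG => bbbAGGG => bbbbAGGGG => bbbbvGGGG => bbbbvvGGGG => bbbbvvvGGG => bbbbvvvvGG => bbbbvvvvvG => bbbbvvvvvv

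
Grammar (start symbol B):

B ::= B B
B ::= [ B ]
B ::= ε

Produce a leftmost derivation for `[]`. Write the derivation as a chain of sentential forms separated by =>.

B => BB   [B ::= B B]
BB => BBB   [B ::= B B]
BBB => [B]BB   [B ::= [ B ]]
[B]BB => []BB   [B ::= ε]
[]BB => []B   [B ::= ε]
[]B => []   [B ::= ε]

B => BB => BBB => [B]BB => []BB => []B => []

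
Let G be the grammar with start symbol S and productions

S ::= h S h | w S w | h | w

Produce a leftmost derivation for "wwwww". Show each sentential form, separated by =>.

S => wSw   [S ::= w S w]
wSw => wwSww   [S ::= w S w]
wwSww => wwwww   [S ::= w]

S => wSw => wwSww => wwwww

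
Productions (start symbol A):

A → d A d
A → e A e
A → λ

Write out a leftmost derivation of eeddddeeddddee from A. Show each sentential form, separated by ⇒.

A⇒eAe⇒eeAee⇒eedAdee⇒eeddAddee⇒eedddAdddee⇒eeddddAddddee⇒eeddddeAeddddee⇒eeddddeeddddee

A ⇒ eAe   [A → e A e]
eAe ⇒ eeAee   [A → e A e]
eeAee ⇒ eedAdee   [A → d A d]
eedAdee ⇒ eeddAddee   [A → d A d]
eeddAddee ⇒ eedddAdddee   [A → d A d]
eedddAdddee ⇒ eeddddAddddee   [A → d A d]
eeddddAddddee ⇒ eeddddeAeddddee   [A → e A e]
eeddddeAeddddee ⇒ eeddddeeddddee   [A → λ]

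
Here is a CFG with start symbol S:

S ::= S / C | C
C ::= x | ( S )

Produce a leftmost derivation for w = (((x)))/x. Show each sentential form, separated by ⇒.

S ⇒ S/C ⇒ C/C ⇒ (S)/C ⇒ (C)/C ⇒ ((S))/C ⇒ ((C))/C ⇒ (((S)))/C ⇒ (((C)))/C ⇒ (((x)))/C ⇒ (((x)))/x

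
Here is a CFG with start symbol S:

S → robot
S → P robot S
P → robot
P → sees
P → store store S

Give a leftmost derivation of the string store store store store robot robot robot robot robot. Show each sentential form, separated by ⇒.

S ⇒ P robot S   [S → P robot S]
P robot S ⇒ store store S robot S   [P → store store S]
store store S robot S ⇒ store store P robot S robot S   [S → P robot S]
store store P robot S robot S ⇒ store store store store S robot S robot S   [P → store store S]
store store store store S robot S robot S ⇒ store store store store robot robot S robot S   [S → robot]
store store store store robot robot S robot S ⇒ store store store store robot robot robot robot S   [S → robot]
store store store store robot robot robot robot S ⇒ store store store store robot robot robot robot robot   [S → robot]

S ⇒ P robot S ⇒ store store S robot S ⇒ store store P robot S robot S ⇒ store store store store S robot S robot S ⇒ store store store store robot robot S robot S ⇒ store store store store robot robot robot robot S ⇒ store store store store robot robot robot robot robot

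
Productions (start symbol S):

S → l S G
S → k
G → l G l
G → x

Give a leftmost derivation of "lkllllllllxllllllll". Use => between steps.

S => lSG   [S → l S G]
lSG => lkG   [S → k]
lkG => lklGl   [G → l G l]
lklGl => lkllGll   [G → l G l]
lkllGll => lklllGlll   [G → l G l]
lklllGlll => lkllllGllll   [G → l G l]
lkllllGllll => lklllllGlllll   [G → l G l]
lklllllGlllll => lkllllllGllllll   [G → l G l]
lkllllllGllllll => lklllllllGlllllll   [G → l G l]
lklllllllGlllllll => lkllllllllGllllllll   [G → l G l]
lkllllllllGllllllll => lkllllllllxllllllll   [G → x]

S => lSG => lkG => lklGl => lkllGll => lklllGlll => lkllllGllll => lklllllGlllll => lkllllllGllllll => lklllllllGlllllll => lkllllllllGllllllll => lkllllllllxllllllll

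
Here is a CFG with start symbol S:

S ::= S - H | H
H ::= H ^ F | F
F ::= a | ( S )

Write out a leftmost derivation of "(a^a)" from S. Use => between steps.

S => H => F => (S) => (H) => (H^F) => (F^F) => (a^F) => (a^a)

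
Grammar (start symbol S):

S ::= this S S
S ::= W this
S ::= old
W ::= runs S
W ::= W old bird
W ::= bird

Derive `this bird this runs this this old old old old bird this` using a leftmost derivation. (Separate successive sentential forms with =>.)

S => this S S => this W this S => this bird this S => this bird this W this => this bird this W old bird this => this bird this runs S old bird this => this bird this runs this S S old bird this => this bird this runs this this S S S old bird this => this bird this runs this this old S S old bird this => this bird this runs this this old old S old bird this => this bird this runs this this old old old old bird this

S => this S S   [S ::= this S S]
this S S => this W this S   [S ::= W this]
this W this S => this bird this S   [W ::= bird]
this bird this S => this bird this W this   [S ::= W this]
this bird this W this => this bird this W old bird this   [W ::= W old bird]
this bird this W old bird this => this bird this runs S old bird this   [W ::= runs S]
this bird this runs S old bird this => this bird this runs this S S old bird this   [S ::= this S S]
this bird this runs this S S old bird this => this bird this runs this this S S S old bird this   [S ::= this S S]
this bird this runs this this S S S old bird this => this bird this runs this this old S S old bird this   [S ::= old]
this bird this runs this this old S S old bird this => this bird this runs this this old old S old bird this   [S ::= old]
this bird this runs this this old old S old bird this => this bird this runs this this old old old old bird this   [S ::= old]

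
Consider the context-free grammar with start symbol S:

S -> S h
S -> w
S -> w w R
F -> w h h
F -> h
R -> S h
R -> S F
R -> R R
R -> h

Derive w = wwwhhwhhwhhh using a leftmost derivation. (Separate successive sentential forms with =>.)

S => wwR => wwRR => wwSFR => wwShFR => wwShhFR => wwwhhFR => wwwhhwhhR => wwwhhwhhRR => wwwhhwhhRRR => wwwhhwhhSFRR => wwwhhwhhwFRR => wwwhhwhhwhRR => wwwhhwhhwhhR => wwwhhwhhwhhh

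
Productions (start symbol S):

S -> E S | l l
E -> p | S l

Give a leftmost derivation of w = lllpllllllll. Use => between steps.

S => ES   [S -> E S]
ES => SlS   [E -> S l]
SlS => ESlS   [S -> E S]
ESlS => SlSlS   [E -> S l]
SlSlS => lllSlS   [S -> l l]
lllSlS => lllESlS   [S -> E S]
lllESlS => lllSlSlS   [E -> S l]
lllSlSlS => lllESlSlS   [S -> E S]
lllESlSlS => lllpSlSlS   [E -> p]
lllpSlSlS => lllplllSlS   [S -> l l]
lllplllSlS => lllpllllllS   [S -> l l]
lllpllllllS => lllpllllllll   [S -> l l]

S => ES => SlS => ESlS => SlSlS => lllSlS => lllESlS => lllSlSlS => lllESlSlS => lllpSlSlS => lllplllSlS => lllpllllllS => lllpllllllll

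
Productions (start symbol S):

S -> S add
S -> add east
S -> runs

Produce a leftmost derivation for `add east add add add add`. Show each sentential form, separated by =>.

S => S add => S add add => S add add add => S add add add add => add east add add add add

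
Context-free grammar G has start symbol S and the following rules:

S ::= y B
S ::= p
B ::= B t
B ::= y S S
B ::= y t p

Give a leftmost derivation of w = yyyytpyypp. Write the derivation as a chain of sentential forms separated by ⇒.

S ⇒ yB ⇒ yySS ⇒ yyyBS ⇒ yyyytpS ⇒ yyyytpyB ⇒ yyyytpyySS ⇒ yyyytpyypS ⇒ yyyytpyypp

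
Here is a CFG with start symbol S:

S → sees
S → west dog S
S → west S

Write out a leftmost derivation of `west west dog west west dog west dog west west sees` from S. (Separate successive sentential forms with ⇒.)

S ⇒ west S   [S → west S]
west S ⇒ west west dog S   [S → west dog S]
west west dog S ⇒ west west dog west S   [S → west S]
west west dog west S ⇒ west west dog west west dog S   [S → west dog S]
west west dog west west dog S ⇒ west west dog west west dog west dog S   [S → west dog S]
west west dog west west dog west dog S ⇒ west west dog west west dog west dog west S   [S → west S]
west west dog west west dog west dog west S ⇒ west west dog west west dog west dog west west S   [S → west S]
west west dog west west dog west dog west west S ⇒ west west dog west west dog west dog west west sees   [S → sees]

S ⇒ west S ⇒ west west dog S ⇒ west west dog west S ⇒ west west dog west west dog S ⇒ west west dog west west dog west dog S ⇒ west west dog west west dog west dog west S ⇒ west west dog west west dog west dog west west S ⇒ west west dog west west dog west dog west west sees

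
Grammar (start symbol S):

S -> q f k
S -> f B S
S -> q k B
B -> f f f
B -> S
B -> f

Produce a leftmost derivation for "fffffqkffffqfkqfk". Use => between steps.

S => fBS => ffffS => fffffBS => fffffSS => fffffqkBS => fffffqkSS => fffffqkfBSS => fffffqkffSS => fffffqkfffBSS => fffffqkffffSS => fffffqkffffqfkS => fffffqkffffqfkqfk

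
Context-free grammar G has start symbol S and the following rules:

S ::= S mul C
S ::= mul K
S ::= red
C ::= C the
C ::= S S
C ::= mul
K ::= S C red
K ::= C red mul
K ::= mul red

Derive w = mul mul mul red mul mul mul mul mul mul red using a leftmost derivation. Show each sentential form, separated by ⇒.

S ⇒ mul K   [S ::= mul K]
mul K ⇒ mul S C red   [K ::= S C red]
mul S C red ⇒ mul S mul C C red   [S ::= S mul C]
mul S mul C C red ⇒ mul S mul C mul C C red   [S ::= S mul C]
mul S mul C mul C C red ⇒ mul mul K mul C mul C C red   [S ::= mul K]
mul mul K mul C mul C C red ⇒ mul mul C red mul mul C mul C C red   [K ::= C red mul]
mul mul C red mul mul C mul C C red ⇒ mul mul mul red mul mul C mul C C red   [C ::= mul]
mul mul mul red mul mul C mul C C red ⇒ mul mul mul red mul mul mul mul C C red   [C ::= mul]
mul mul mul red mul mul mul mul C C red ⇒ mul mul mul red mul mul mul mul mul C red   [C ::= mul]
mul mul mul red mul mul mul mul mul C red ⇒ mul mul mul red mul mul mul mul mul mul red   [C ::= mul]

S ⇒ mul K ⇒ mul S C red ⇒ mul S mul C C red ⇒ mul S mul C mul C C red ⇒ mul mul K mul C mul C C red ⇒ mul mul C red mul mul C mul C C red ⇒ mul mul mul red mul mul C mul C C red ⇒ mul mul mul red mul mul mul mul C C red ⇒ mul mul mul red mul mul mul mul mul C red ⇒ mul mul mul red mul mul mul mul mul mul red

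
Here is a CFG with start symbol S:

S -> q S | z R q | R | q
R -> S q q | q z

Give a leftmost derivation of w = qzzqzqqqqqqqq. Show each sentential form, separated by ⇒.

S ⇒ qS   [S -> q S]
qS ⇒ qzRq   [S -> z R q]
qzRq ⇒ qzSqqq   [R -> S q q]
qzSqqq ⇒ qzRqqq   [S -> R]
qzRqqq ⇒ qzSqqqqq   [R -> S q q]
qzSqqqqq ⇒ qzRqqqqq   [S -> R]
qzRqqqqq ⇒ qzSqqqqqqq   [R -> S q q]
qzSqqqqqqq ⇒ qzzRqqqqqqqq   [S -> z R q]
qzzRqqqqqqqq ⇒ qzzqzqqqqqqqq   [R -> q z]

S ⇒ qS ⇒ qzRq ⇒ qzSqqq ⇒ qzRqqq ⇒ qzSqqqqq ⇒ qzRqqqqq ⇒ qzSqqqqqqq ⇒ qzzRqqqqqqqq ⇒ qzzqzqqqqqqqq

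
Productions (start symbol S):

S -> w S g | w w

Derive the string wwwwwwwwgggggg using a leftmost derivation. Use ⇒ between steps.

S ⇒ wSg   [S -> w S g]
wSg ⇒ wwSgg   [S -> w S g]
wwSgg ⇒ wwwSggg   [S -> w S g]
wwwSggg ⇒ wwwwSgggg   [S -> w S g]
wwwwSgggg ⇒ wwwwwSggggg   [S -> w S g]
wwwwwSggggg ⇒ wwwwwwSgggggg   [S -> w S g]
wwwwwwSgggggg ⇒ wwwwwwwwgggggg   [S -> w w]

S ⇒ wSg ⇒ wwSgg ⇒ wwwSggg ⇒ wwwwSgggg ⇒ wwwwwSggggg ⇒ wwwwwwSgggggg ⇒ wwwwwwwwgggggg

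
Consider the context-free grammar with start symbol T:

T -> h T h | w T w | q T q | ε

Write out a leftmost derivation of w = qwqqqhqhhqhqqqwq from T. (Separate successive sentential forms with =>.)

T => qTq => qwTwq => qwqTqwq => qwqqTqqwq => qwqqqTqqqwq => qwqqqhThqqqwq => qwqqqhqTqhqqqwq => qwqqqhqhThqhqqqwq => qwqqqhqhhqhqqqwq

T => qTq   [T -> q T q]
qTq => qwTwq   [T -> w T w]
qwTwq => qwqTqwq   [T -> q T q]
qwqTqwq => qwqqTqqwq   [T -> q T q]
qwqqTqqwq => qwqqqTqqqwq   [T -> q T q]
qwqqqTqqqwq => qwqqqhThqqqwq   [T -> h T h]
qwqqqhThqqqwq => qwqqqhqTqhqqqwq   [T -> q T q]
qwqqqhqTqhqqqwq => qwqqqhqhThqhqqqwq   [T -> h T h]
qwqqqhqhThqhqqqwq => qwqqqhqhhqhqqqwq   [T -> ε]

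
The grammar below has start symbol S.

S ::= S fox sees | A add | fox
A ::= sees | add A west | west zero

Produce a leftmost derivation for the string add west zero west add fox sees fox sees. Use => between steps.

S => S fox sees => S fox sees fox sees => A add fox sees fox sees => add A west add fox sees fox sees => add west zero west add fox sees fox sees

S => S fox sees   [S ::= S fox sees]
S fox sees => S fox sees fox sees   [S ::= S fox sees]
S fox sees fox sees => A add fox sees fox sees   [S ::= A add]
A add fox sees fox sees => add A west add fox sees fox sees   [A ::= add A west]
add A west add fox sees fox sees => add west zero west add fox sees fox sees   [A ::= west zero]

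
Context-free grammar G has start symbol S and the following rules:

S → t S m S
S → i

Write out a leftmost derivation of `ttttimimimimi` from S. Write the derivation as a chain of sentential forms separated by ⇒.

S ⇒ tSmS   [S → t S m S]
tSmS ⇒ ttSmSmS   [S → t S m S]
ttSmSmS ⇒ tttSmSmSmS   [S → t S m S]
tttSmSmSmS ⇒ ttttSmSmSmSmS   [S → t S m S]
ttttSmSmSmSmS ⇒ ttttimSmSmSmS   [S → i]
ttttimSmSmSmS ⇒ ttttimimSmSmS   [S → i]
ttttimimSmSmS ⇒ ttttimimimSmS   [S → i]
ttttimimimSmS ⇒ ttttimimimimS   [S → i]
ttttimimimimS ⇒ ttttimimimimi   [S → i]

S ⇒ tSmS ⇒ ttSmSmS ⇒ tttSmSmSmS ⇒ ttttSmSmSmSmS ⇒ ttttimSmSmSmS ⇒ ttttimimSmSmS ⇒ ttttimimimSmS ⇒ ttttimimimimS ⇒ ttttimimimimi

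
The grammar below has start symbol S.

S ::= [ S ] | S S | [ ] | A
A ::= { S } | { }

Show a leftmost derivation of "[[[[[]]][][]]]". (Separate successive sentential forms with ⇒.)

S ⇒ [S] ⇒ [[S]] ⇒ [[SS]] ⇒ [[SSS]] ⇒ [[[S]SS]] ⇒ [[[[S]]SS]] ⇒ [[[[[]]]SS]] ⇒ [[[[[]]][]S]] ⇒ [[[[[]]][][]]]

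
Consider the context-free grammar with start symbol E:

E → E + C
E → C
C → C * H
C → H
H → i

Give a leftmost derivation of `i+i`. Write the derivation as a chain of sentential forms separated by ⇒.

E ⇒ E+C ⇒ C+C ⇒ H+C ⇒ i+C ⇒ i+H ⇒ i+i

E ⇒ E+C   [E → E + C]
E+C ⇒ C+C   [E → C]
C+C ⇒ H+C   [C → H]
H+C ⇒ i+C   [H → i]
i+C ⇒ i+H   [C → H]
i+H ⇒ i+i   [H → i]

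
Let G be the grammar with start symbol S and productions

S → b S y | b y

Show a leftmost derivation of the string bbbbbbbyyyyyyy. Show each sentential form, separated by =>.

S => bSy => bbSyy => bbbSyyy => bbbbSyyyy => bbbbbSyyyyy => bbbbbbSyyyyyy => bbbbbbbyyyyyyy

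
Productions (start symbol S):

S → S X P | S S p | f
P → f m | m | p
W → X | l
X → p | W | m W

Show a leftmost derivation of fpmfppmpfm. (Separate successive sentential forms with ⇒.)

S ⇒ SXP   [S → S X P]
SXP ⇒ SXPXP   [S → S X P]
SXPXP ⇒ SSpXPXP   [S → S S p]
SSpXPXP ⇒ SXPSpXPXP   [S → S X P]
SXPSpXPXP ⇒ fXPSpXPXP   [S → f]
fXPSpXPXP ⇒ fpPSpXPXP   [X → p]
fpPSpXPXP ⇒ fpmSpXPXP   [P → m]
fpmSpXPXP ⇒ fpmfpXPXP   [S → f]
fpmfpXPXP ⇒ fpmfppPXP   [X → p]
fpmfppPXP ⇒ fpmfppmXP   [P → m]
fpmfppmXP ⇒ fpmfppmpP   [X → p]
fpmfppmpP ⇒ fpmfppmpfm   [P → f m]

S ⇒ SXP ⇒ SXPXP ⇒ SSpXPXP ⇒ SXPSpXPXP ⇒ fXPSpXPXP ⇒ fpPSpXPXP ⇒ fpmSpXPXP ⇒ fpmfpXPXP ⇒ fpmfppPXP ⇒ fpmfppmXP ⇒ fpmfppmpP ⇒ fpmfppmpfm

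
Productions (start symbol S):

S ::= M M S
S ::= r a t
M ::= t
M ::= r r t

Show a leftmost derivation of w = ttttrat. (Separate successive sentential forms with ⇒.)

S ⇒ MMS ⇒ tMS ⇒ ttS ⇒ ttMMS ⇒ tttMS ⇒ ttttS ⇒ ttttrat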